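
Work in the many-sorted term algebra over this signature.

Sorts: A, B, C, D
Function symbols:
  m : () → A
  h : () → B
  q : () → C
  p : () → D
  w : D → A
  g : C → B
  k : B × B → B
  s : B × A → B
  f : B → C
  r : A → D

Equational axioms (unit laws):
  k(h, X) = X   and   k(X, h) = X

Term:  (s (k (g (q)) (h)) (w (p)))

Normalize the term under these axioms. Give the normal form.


1. (s (k (g (q)) (h)) (w (p)))  →  (s (g (q)) (w (p)))

normal form = (s (g (q)) (w (p)))


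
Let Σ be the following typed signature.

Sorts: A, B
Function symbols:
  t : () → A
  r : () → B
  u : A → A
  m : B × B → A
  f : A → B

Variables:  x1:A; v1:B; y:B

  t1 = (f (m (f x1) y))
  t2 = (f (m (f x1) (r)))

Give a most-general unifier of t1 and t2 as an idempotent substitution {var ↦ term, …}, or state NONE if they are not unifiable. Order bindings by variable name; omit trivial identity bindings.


{y ↦ (r)}


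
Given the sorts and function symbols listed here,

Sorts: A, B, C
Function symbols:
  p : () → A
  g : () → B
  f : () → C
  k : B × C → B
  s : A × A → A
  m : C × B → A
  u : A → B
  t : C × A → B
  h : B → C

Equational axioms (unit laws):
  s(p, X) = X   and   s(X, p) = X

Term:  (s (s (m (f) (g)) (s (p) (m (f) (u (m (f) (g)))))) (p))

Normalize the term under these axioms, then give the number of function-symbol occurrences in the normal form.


size = 10

1. (s (s (m (f) (g)) (s (p) (m (f) (u (m (f) (g)))))) (p))  →  (s (m (f) (g)) (s (p) (m (f) (u (m (f) (g))))))
2. (s (m (f) (g)) (s (p) (m (f) (u (m (f) (g))))))  →  (s (m (f) (g)) (m (f) (u (m (f) (g)))))
normal form: (s (m (f) (g)) (m (f) (u (m (f) (g)))))


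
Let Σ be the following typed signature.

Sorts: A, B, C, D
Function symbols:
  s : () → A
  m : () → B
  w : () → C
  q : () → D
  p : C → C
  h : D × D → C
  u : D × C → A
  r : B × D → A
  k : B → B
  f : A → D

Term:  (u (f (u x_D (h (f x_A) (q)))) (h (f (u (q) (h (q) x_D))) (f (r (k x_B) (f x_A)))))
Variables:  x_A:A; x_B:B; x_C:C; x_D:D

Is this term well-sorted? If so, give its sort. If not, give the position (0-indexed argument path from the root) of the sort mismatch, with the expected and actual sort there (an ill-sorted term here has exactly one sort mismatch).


      x_D : D
          x_A : A
        (f x_A) : D
        (q) : D
      (h (f x_A) (q)) : C
    (u x_D (h (f x_A) (q))) : A
  (f (u x_D (h (f x_A) (q)))) : D
        (q) : D
          (q) : D
          x_D : D
        (h (q) x_D) : C
      (u (q) (h (q) x_D)) : A
    (f (u (q) (h (q) x_D))) : D
          x_B : B
        (k x_B) : B
          x_A : A
        (f x_A) : D
      (r (k x_B) (f x_A)) : A
    (f (r (k x_B) (f x_A))) : D
  (h (f (u (q) (h (q) x_D))) (f (r (k x_B) (f x_A)))) : C
(u (f (u x_D (h (f x_A) (q)))) (h (f (u (q) (h (q) x_D))) (f (r (k x_B) (f x_A))))) : A

well-sorted; sort = A


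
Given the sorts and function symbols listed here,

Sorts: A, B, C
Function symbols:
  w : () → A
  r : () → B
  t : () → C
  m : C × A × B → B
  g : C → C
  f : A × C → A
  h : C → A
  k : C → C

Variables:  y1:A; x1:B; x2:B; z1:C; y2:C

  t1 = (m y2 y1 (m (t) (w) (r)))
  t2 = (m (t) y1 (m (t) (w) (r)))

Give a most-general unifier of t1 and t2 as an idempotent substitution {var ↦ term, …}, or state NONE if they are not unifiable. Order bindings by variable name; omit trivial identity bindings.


{y2 ↦ (t)}


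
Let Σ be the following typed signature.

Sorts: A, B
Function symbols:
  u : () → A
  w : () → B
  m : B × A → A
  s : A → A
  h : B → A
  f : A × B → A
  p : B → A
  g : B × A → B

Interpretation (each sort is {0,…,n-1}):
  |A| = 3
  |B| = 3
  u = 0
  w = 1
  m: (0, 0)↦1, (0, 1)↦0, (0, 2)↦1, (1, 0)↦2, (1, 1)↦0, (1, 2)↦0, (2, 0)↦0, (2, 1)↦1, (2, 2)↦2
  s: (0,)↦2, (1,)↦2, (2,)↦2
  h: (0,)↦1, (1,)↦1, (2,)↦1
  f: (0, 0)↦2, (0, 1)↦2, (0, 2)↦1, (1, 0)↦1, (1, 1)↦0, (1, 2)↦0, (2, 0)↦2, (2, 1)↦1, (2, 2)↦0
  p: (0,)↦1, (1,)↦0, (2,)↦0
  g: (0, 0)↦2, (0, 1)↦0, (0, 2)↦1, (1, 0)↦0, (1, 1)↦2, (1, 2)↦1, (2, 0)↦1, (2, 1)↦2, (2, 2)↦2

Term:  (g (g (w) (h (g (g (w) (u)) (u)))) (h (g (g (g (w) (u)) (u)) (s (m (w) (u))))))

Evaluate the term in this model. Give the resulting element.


  w = 1
  w = 1
  u = 0
  (g (w) (u)) = g(1, 0) = 0
  u = 0
  (g (g (w) (u)) (u)) = g(0, 0) = 2
  (h (g (g (w) (u)) (u))) = h(2,) = 1
  (g (w) (h (g (g (w) (u)) (u)))) = g(1, 1) = 2
  w = 1
  u = 0
  (g (w) (u)) = g(1, 0) = 0
  u = 0
  (g (g (w) (u)) (u)) = g(0, 0) = 2
  w = 1
  u = 0
  (m (w) (u)) = m(1, 0) = 2
  (s (m (w) (u))) = s(2,) = 2
  (g (g (g (w) (u)) (u)) (s (m (w) (u)))) = g(2, 2) = 2
  (h (g (g (g (w) (u)) (u)) (s (m (w) (u))))) = h(2,) = 1
  (g (g (w) (h (g (g (w) (u)) (u)))) (h (g (g (g (w) (u)) (u)) (s (m (w) (u)))))) = g(2, 1) = 2

value = 2


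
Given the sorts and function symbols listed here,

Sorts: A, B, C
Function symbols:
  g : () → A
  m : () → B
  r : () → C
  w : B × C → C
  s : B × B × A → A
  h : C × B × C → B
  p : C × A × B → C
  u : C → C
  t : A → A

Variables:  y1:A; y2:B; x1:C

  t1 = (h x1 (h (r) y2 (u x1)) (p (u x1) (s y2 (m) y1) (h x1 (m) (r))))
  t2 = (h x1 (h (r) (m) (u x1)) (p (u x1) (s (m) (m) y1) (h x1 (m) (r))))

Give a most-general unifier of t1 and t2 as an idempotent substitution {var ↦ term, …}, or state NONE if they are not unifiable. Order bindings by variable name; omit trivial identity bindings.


{y2 ↦ (m)}


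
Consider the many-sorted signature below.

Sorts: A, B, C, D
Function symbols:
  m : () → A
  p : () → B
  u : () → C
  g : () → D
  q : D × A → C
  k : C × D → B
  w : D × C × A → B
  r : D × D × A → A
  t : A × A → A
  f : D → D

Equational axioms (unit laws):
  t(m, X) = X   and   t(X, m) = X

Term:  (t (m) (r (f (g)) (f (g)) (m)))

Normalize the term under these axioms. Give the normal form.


normal form = (r (f (g)) (f (g)) (m))

1. (t (m) (r (f (g)) (f (g)) (m)))  →  (r (f (g)) (f (g)) (m))


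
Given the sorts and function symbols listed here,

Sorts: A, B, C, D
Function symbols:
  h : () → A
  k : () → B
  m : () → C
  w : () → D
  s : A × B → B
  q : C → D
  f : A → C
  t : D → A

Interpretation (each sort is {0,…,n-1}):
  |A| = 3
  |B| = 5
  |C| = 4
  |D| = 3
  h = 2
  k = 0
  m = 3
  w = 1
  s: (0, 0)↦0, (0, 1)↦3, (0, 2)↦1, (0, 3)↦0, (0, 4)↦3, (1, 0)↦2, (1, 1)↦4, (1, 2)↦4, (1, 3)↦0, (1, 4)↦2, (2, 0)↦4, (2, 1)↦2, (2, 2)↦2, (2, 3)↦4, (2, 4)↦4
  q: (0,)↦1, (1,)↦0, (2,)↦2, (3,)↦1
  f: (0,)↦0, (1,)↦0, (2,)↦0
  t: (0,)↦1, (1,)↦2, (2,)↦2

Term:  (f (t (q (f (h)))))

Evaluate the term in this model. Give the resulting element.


value = 0

  h = 2
  (f (h)) = f(2,) = 0
  (q (f (h))) = q(0,) = 1
  (t (q (f (h)))) = t(1,) = 2
  (f (t (q (f (h))))) = f(2,) = 0


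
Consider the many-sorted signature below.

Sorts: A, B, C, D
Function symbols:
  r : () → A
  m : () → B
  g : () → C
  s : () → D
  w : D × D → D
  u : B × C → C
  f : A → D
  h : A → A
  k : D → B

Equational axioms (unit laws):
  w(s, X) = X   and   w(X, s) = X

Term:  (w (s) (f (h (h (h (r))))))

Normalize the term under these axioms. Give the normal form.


normal form = (f (h (h (h (r)))))

1. (w (s) (f (h (h (h (r))))))  →  (f (h (h (h (r)))))


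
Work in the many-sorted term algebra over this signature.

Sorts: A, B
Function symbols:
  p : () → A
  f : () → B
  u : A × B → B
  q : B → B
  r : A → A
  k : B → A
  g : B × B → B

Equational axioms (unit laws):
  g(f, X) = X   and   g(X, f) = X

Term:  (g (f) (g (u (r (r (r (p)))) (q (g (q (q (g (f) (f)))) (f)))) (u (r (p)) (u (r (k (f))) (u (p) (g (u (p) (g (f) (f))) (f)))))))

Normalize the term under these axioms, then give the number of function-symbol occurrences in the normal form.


size = 22

1. (g (f) (g (u (r (r (r (p)))) (q (g (q (q (g (f) (f)))) (f)))) (u (r (p)) (u (r (k (f))) (u (p) (g (u (p) (g (f) (f))) (f)))))))  →  (g (u (r (r (r (p)))) (q (g (q (q (g (f) (f)))) (f)))) (u (r (p)) (u (r (k (f))) (u (p) (g (u (p) (g (f) (f))) (f))))))
2. (g (u (r (r (r (p)))) (q (g (q (q (g (f) (f)))) (f)))) (u (r (p)) (u (r (k (f))) (u (p) (g (u (p) (g (f) (f))) (f))))))  →  (g (u (r (r (r (p)))) (q (q (q (g (f) (f)))))) (u (r (p)) (u (r (k (f))) (u (p) (g (u (p) (g (f) (f))) (f))))))
3. (g (u (r (r (r (p)))) (q (q (q (g (f) (f)))))) (u (r (p)) (u (r (k (f))) (u (p) (g (u (p) (g (f) (f))) (f))))))  →  (g (u (r (r (r (p)))) (q (q (q (f))))) (u (r (p)) (u (r (k (f))) (u (p) (g (u (p) (g (f) (f))) (f))))))
4. (g (u (r (r (r (p)))) (q (q (q (f))))) (u (r (p)) (u (r (k (f))) (u (p) (g (u (p) (g (f) (f))) (f))))))  →  (g (u (r (r (r (p)))) (q (q (q (f))))) (u (r (p)) (u (r (k (f))) (u (p) (u (p) (g (f) (f)))))))
5. (g (u (r (r (r (p)))) (q (q (q (f))))) (u (r (p)) (u (r (k (f))) (u (p) (u (p) (g (f) (f)))))))  →  (g (u (r (r (r (p)))) (q (q (q (f))))) (u (r (p)) (u (r (k (f))) (u (p) (u (p) (f))))))
normal form: (g (u (r (r (r (p)))) (q (q (q (f))))) (u (r (p)) (u (r (k (f))) (u (p) (u (p) (f))))))


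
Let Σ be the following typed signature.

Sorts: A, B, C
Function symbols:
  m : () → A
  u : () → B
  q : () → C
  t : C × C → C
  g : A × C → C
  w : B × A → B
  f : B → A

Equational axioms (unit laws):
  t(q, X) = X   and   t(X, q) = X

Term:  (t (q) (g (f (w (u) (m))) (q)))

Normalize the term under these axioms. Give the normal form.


1. (t (q) (g (f (w (u) (m))) (q)))  →  (g (f (w (u) (m))) (q))

normal form = (g (f (w (u) (m))) (q))


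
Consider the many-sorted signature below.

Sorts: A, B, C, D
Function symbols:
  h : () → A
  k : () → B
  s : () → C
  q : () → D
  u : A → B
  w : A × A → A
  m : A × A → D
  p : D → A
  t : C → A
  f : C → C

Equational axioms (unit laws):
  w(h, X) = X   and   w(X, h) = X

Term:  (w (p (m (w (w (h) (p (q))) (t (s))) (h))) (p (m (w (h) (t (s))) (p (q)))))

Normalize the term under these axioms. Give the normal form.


1. (w (p (m (w (w (h) (p (q))) (t (s))) (h))) (p (m (w (h) (t (s))) (p (q)))))  →  (w (p (m (w (p (q)) (t (s))) (h))) (p (m (w (h) (t (s))) (p (q)))))
2. (w (p (m (w (p (q)) (t (s))) (h))) (p (m (w (h) (t (s))) (p (q)))))  →  (w (p (m (w (p (q)) (t (s))) (h))) (p (m (t (s)) (p (q)))))

normal form = (w (p (m (w (p (q)) (t (s))) (h))) (p (m (t (s)) (p (q)))))


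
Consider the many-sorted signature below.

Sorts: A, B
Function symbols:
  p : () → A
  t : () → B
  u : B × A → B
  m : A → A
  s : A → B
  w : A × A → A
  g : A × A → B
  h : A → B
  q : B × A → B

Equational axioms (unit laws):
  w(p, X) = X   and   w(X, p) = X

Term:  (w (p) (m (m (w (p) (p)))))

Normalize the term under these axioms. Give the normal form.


1. (w (p) (m (m (w (p) (p)))))  →  (m (m (w (p) (p))))
2. (m (m (w (p) (p))))  →  (m (m (p)))

normal form = (m (m (p)))


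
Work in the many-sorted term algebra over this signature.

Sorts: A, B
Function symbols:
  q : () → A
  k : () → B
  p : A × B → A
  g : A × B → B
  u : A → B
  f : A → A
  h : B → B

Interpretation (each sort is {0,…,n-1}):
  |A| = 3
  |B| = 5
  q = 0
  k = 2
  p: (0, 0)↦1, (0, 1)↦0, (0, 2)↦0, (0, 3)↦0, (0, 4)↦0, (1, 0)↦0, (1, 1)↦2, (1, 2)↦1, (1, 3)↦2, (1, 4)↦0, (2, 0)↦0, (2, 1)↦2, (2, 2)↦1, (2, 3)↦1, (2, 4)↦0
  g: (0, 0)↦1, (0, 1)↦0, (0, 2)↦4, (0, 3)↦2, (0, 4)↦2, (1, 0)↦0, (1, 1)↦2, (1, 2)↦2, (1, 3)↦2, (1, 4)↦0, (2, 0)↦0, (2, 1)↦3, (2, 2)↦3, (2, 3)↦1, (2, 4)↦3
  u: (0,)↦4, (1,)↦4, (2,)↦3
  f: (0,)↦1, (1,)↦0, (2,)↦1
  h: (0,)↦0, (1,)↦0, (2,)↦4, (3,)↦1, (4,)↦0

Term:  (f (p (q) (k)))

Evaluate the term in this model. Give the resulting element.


value = 1

  q = 0
  k = 2
  (p (q) (k)) = p(0, 2) = 0
  (f (p (q) (k))) = f(0,) = 1


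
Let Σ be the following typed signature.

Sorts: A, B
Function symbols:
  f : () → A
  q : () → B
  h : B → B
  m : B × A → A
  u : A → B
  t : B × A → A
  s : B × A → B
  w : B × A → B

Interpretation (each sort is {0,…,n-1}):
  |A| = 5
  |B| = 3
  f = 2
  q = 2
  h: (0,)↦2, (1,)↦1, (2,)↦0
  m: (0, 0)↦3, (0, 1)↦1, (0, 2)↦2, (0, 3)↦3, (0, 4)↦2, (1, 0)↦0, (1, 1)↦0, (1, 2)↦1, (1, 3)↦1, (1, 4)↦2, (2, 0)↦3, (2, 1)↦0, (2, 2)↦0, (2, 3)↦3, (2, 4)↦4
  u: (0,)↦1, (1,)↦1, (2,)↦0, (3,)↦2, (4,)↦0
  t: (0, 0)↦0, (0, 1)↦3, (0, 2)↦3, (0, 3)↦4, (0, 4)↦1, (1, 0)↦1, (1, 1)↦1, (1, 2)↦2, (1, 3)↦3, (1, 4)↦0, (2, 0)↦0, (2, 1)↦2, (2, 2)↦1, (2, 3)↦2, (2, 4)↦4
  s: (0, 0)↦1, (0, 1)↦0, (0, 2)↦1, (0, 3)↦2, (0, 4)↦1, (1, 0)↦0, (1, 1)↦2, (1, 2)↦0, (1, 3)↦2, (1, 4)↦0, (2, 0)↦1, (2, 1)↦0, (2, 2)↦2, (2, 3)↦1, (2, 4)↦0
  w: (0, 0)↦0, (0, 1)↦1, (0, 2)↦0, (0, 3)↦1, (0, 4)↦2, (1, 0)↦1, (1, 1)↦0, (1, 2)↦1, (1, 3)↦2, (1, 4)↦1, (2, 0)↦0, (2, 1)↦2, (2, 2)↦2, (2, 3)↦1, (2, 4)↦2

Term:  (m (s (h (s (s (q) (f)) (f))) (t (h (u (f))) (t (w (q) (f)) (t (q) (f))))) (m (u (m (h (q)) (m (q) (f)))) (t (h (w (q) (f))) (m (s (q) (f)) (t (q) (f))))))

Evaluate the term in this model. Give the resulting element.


  q = 2
  f = 2
  (s (q) (f)) = s(2, 2) = 2
  f = 2
  (s (s (q) (f)) (f)) = s(2, 2) = 2
  (h (s (s (q) (f)) (f))) = h(2,) = 0
  f = 2
  (u (f)) = u(2,) = 0
  (h (u (f))) = h(0,) = 2
  q = 2
  f = 2
  (w (q) (f)) = w(2, 2) = 2
  q = 2
  f = 2
  (t (q) (f)) = t(2, 2) = 1
  (t (w (q) (f)) (t (q) (f))) = t(2, 1) = 2
  (t (h (u (f))) (t (w (q) (f)) (t (q) (f)))) = t(2, 2) = 1
  (s (h (s (s (q) (f)) (f))) (t (h (u (f))) (t (w (q) (f)) (t (q) (f))))) = s(0, 1) = 0
  q = 2
  (h (q)) = h(2,) = 0
  q = 2
  f = 2
  (m (q) (f)) = m(2, 2) = 0
  (m (h (q)) (m (q) (f))) = m(0, 0) = 3
  (u (m (h (q)) (m (q) (f)))) = u(3,) = 2
  q = 2
  f = 2
  (w (q) (f)) = w(2, 2) = 2
  (h (w (q) (f))) = h(2,) = 0
  q = 2
  f = 2
  (s (q) (f)) = s(2, 2) = 2
  q = 2
  f = 2
  (t (q) (f)) = t(2, 2) = 1
  (m (s (q) (f)) (t (q) (f))) = m(2, 1) = 0
  (t (h (w (q) (f))) (m (s (q) (f)) (t (q) (f)))) = t(0, 0) = 0
  (m (u (m (h (q)) (m (q) (f)))) (t (h (w (q) (f))) (m (s (q) (f)) (t (q) (f))))) = m(2, 0) = 3
  (m (s (h (s (s (q) (f)) (f))) (t (h (u (f))) (t (w (q) (f)) (t (q) (f))))) (m (u (m (h (q)) (m (q) (f)))) (t (h (w (q) (f))) (m (s (q) (f)) (t (q) (f)))))) = m(0, 3) = 3

value = 3


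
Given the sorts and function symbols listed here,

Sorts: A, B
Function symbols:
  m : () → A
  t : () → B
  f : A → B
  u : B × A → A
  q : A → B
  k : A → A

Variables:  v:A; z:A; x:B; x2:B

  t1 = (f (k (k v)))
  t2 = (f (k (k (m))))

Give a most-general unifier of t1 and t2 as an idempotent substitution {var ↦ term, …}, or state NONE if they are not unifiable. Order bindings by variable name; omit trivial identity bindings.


{v ↦ (m)}


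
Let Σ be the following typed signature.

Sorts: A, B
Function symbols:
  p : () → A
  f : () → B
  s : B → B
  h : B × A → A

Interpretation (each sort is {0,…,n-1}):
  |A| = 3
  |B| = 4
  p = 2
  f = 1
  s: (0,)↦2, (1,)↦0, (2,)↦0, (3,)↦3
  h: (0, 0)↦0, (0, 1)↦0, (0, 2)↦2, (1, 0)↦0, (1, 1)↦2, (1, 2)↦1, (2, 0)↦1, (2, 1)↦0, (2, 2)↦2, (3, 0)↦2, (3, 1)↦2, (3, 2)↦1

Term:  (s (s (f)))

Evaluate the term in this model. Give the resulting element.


  f = 1
  (s (f)) = s(1,) = 0
  (s (s (f))) = s(0,) = 2

value = 2


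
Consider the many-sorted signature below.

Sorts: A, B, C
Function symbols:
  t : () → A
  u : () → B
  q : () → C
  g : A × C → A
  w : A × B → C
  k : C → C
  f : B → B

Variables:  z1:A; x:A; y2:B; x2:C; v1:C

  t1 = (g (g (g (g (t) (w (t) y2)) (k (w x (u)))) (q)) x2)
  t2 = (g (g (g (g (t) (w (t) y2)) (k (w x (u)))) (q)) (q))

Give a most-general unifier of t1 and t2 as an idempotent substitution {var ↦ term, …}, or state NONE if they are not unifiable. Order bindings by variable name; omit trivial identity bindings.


{x2 ↦ (q)}


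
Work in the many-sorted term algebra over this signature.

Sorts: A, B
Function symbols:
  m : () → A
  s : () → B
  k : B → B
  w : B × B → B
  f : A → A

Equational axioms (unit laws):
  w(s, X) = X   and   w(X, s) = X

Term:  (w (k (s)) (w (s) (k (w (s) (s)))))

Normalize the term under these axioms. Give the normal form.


1. (w (k (s)) (w (s) (k (w (s) (s)))))  →  (w (k (s)) (k (w (s) (s))))
2. (w (k (s)) (k (w (s) (s))))  →  (w (k (s)) (k (s)))

normal form = (w (k (s)) (k (s)))


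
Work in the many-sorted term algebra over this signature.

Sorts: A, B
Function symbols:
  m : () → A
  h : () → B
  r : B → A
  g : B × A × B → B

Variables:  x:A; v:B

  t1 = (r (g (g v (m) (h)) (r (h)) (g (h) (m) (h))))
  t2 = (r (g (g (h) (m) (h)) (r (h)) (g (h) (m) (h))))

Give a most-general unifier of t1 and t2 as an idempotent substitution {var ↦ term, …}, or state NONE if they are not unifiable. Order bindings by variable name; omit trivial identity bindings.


{v ↦ (h)}


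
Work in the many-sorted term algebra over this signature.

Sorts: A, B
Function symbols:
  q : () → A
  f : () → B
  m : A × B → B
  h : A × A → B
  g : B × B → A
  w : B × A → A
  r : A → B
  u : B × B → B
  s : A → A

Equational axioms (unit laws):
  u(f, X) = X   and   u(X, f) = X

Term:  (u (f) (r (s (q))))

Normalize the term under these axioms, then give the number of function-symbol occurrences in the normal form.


1. (u (f) (r (s (q))))  →  (r (s (q)))
normal form: (r (s (q)))

size = 3


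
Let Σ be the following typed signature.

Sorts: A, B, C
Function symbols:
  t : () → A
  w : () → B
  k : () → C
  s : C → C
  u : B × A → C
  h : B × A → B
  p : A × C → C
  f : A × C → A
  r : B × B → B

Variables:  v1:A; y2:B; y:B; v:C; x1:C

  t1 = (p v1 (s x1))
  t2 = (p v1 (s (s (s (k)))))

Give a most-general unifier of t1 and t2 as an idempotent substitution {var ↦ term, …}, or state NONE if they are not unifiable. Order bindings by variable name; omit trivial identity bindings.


{x1 ↦ (s (s (k)))}


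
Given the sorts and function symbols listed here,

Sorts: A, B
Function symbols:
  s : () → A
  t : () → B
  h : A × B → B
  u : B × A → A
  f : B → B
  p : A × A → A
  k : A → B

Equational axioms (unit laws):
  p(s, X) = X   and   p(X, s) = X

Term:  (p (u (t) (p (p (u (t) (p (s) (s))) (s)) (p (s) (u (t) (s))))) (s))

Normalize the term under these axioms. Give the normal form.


1. (p (u (t) (p (p (u (t) (p (s) (s))) (s)) (p (s) (u (t) (s))))) (s))  →  (u (t) (p (p (u (t) (p (s) (s))) (s)) (p (s) (u (t) (s)))))
2. (u (t) (p (p (u (t) (p (s) (s))) (s)) (p (s) (u (t) (s)))))  →  (u (t) (p (u (t) (p (s) (s))) (p (s) (u (t) (s)))))
3. (u (t) (p (u (t) (p (s) (s))) (p (s) (u (t) (s)))))  →  (u (t) (p (u (t) (s)) (p (s) (u (t) (s)))))
4. (u (t) (p (u (t) (s)) (p (s) (u (t) (s)))))  →  (u (t) (p (u (t) (s)) (u (t) (s))))

normal form = (u (t) (p (u (t) (s)) (u (t) (s))))


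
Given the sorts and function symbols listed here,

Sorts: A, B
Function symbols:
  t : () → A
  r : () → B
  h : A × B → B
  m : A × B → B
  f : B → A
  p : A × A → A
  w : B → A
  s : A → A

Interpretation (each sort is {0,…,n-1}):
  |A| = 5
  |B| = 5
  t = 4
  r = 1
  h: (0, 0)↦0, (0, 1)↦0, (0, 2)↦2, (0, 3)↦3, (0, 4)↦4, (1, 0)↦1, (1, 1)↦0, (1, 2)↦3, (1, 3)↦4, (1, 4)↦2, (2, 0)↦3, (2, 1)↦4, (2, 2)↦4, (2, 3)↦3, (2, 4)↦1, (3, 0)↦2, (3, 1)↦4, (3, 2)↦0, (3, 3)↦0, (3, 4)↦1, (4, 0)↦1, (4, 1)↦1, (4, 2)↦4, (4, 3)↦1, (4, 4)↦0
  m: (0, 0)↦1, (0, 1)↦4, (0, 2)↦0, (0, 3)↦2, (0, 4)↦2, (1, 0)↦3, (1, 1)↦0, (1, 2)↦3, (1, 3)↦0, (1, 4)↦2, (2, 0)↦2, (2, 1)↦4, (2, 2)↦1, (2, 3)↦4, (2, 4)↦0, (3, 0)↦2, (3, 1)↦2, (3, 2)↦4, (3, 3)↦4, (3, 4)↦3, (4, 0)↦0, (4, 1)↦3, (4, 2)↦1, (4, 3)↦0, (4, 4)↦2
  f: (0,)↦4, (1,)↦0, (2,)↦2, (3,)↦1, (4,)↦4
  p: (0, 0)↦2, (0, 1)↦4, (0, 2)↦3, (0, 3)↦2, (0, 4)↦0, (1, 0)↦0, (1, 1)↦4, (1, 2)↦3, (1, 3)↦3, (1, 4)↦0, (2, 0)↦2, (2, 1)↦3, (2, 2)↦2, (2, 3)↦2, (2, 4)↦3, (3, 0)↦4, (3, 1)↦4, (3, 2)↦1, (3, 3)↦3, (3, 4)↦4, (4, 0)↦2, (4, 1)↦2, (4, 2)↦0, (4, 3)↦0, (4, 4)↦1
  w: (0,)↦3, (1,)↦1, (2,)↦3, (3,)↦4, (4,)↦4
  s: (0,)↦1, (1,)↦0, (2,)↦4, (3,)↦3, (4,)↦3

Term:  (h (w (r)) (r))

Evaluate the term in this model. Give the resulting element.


  r = 1
  (w (r)) = w(1,) = 1
  r = 1
  (h (w (r)) (r)) = h(1, 1) = 0

value = 0


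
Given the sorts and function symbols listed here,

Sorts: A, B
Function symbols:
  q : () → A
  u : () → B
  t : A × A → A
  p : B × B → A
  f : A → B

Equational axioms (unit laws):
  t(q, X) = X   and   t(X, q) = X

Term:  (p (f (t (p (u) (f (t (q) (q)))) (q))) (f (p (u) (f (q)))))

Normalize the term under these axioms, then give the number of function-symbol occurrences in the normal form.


1. (p (f (t (p (u) (f (t (q) (q)))) (q))) (f (p (u) (f (q)))))  →  (p (f (p (u) (f (t (q) (q))))) (f (p (u) (f (q)))))
2. (p (f (p (u) (f (t (q) (q))))) (f (p (u) (f (q)))))  →  (p (f (p (u) (f (q)))) (f (p (u) (f (q)))))
normal form: (p (f (p (u) (f (q)))) (f (p (u) (f (q)))))

size = 11


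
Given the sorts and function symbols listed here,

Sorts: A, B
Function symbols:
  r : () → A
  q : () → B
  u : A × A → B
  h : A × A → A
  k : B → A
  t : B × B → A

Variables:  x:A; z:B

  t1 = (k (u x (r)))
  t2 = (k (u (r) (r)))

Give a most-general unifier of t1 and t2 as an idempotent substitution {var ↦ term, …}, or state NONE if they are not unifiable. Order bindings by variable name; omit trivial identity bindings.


{x ↦ (r)}


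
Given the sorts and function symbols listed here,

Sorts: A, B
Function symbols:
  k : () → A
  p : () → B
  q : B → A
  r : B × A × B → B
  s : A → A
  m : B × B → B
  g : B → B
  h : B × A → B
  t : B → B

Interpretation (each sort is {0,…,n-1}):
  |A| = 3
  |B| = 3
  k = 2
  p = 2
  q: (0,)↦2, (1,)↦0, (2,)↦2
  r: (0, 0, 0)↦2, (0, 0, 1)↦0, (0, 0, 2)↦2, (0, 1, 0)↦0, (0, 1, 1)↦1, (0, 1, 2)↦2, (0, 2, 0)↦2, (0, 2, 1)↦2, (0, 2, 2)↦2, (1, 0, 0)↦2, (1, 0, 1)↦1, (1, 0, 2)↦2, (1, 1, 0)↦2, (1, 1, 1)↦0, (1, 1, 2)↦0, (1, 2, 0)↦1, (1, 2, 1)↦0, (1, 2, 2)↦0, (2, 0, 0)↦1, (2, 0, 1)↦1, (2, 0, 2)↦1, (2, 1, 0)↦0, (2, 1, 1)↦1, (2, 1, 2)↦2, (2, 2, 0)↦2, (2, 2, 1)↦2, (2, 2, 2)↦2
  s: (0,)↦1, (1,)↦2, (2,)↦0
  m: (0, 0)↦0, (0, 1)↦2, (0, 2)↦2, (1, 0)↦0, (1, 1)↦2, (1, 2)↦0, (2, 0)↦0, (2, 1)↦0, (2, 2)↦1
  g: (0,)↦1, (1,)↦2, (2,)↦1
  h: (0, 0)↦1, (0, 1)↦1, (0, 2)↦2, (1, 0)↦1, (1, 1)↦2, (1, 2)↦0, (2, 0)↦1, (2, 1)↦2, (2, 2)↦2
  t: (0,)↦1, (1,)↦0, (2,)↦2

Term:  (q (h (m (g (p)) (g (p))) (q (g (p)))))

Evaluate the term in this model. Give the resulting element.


value = 0

  p = 2
  (g (p)) = g(2,) = 1
  p = 2
  (g (p)) = g(2,) = 1
  (m (g (p)) (g (p))) = m(1, 1) = 2
  p = 2
  (g (p)) = g(2,) = 1
  (q (g (p))) = q(1,) = 0
  (h (m (g (p)) (g (p))) (q (g (p)))) = h(2, 0) = 1
  (q (h (m (g (p)) (g (p))) (q (g (p))))) = q(1,) = 0


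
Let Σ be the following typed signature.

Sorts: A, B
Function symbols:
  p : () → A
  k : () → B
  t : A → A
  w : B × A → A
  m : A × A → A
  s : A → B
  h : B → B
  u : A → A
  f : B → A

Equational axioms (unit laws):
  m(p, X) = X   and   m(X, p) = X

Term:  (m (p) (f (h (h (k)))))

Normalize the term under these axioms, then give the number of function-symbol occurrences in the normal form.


1. (m (p) (f (h (h (k)))))  →  (f (h (h (k))))
normal form: (f (h (h (k))))

size = 4


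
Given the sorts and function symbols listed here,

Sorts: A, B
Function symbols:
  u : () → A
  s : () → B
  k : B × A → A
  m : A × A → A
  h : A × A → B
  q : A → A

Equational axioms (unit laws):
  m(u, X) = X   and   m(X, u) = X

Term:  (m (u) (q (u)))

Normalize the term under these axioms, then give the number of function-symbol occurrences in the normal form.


1. (m (u) (q (u)))  →  (q (u))
normal form: (q (u))

size = 2


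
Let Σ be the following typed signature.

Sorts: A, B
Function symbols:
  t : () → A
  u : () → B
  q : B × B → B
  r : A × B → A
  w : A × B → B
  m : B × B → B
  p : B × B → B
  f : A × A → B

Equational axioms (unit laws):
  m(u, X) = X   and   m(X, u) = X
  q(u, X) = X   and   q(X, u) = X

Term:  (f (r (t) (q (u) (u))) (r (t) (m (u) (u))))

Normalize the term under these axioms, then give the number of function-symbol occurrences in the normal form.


size = 7

1. (f (r (t) (q (u) (u))) (r (t) (m (u) (u))))  →  (f (r (t) (u)) (r (t) (m (u) (u))))
2. (f (r (t) (u)) (r (t) (m (u) (u))))  →  (f (r (t) (u)) (r (t) (u)))
normal form: (f (r (t) (u)) (r (t) (u)))


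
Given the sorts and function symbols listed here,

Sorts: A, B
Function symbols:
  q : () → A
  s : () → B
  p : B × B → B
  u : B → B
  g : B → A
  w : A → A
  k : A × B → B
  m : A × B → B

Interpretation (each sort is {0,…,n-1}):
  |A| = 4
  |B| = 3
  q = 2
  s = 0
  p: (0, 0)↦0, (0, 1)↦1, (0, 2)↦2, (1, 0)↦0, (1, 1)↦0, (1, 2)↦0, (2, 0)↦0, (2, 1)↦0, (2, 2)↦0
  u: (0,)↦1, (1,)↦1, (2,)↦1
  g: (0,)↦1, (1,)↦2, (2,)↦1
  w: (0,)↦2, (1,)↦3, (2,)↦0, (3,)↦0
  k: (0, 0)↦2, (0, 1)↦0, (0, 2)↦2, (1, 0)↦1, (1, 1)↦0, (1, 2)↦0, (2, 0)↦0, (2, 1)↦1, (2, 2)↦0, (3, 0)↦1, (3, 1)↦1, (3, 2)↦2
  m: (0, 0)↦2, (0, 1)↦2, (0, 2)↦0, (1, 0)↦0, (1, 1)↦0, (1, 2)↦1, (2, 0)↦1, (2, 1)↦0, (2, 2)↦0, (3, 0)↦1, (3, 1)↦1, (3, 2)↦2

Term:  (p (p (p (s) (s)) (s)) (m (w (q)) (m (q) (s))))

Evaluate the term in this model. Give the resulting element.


  s = 0
  s = 0
  (p (s) (s)) = p(0, 0) = 0
  s = 0
  (p (p (s) (s)) (s)) = p(0, 0) = 0
  q = 2
  (w (q)) = w(2,) = 0
  q = 2
  s = 0
  (m (q) (s)) = m(2, 0) = 1
  (m (w (q)) (m (q) (s))) = m(0, 1) = 2
  (p (p (p (s) (s)) (s)) (m (w (q)) (m (q) (s)))) = p(0, 2) = 2

value = 2


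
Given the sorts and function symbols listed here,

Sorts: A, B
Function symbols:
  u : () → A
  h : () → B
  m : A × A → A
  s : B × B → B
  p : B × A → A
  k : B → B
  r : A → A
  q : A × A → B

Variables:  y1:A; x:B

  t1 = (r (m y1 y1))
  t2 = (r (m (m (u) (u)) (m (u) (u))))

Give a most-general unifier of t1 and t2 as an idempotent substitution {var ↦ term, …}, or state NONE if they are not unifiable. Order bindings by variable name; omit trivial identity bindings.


{y1 ↦ (m (u) (u))}


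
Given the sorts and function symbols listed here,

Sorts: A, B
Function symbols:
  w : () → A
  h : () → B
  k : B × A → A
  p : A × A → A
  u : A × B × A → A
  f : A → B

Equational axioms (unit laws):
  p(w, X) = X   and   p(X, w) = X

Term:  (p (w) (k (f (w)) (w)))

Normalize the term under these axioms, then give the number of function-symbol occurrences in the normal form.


size = 4

1. (p (w) (k (f (w)) (w)))  →  (k (f (w)) (w))
normal form: (k (f (w)) (w))


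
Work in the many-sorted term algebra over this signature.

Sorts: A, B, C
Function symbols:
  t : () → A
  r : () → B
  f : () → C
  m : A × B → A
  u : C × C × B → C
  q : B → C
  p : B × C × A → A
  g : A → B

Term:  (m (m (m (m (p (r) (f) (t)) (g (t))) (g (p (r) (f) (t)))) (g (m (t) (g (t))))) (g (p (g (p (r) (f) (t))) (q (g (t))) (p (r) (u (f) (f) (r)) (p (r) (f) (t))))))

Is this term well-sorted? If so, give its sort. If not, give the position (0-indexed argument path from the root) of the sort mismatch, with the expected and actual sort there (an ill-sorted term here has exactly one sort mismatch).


well-sorted; sort = A

          (r) : B
          (f) : C
          (t) : A
        (p (r) (f) (t)) : A
          (t) : A
        (g (t)) : B
      (m (p (r) (f) (t)) (g (t))) : A
          (r) : B
          (f) : C
          (t) : A
        (p (r) (f) (t)) : A
      (g (p (r) (f) (t))) : B
    (m (m (p (r) (f) (t)) (g (t))) (g (p (r) (f) (t)))) : A
        (t) : A
          (t) : A
        (g (t)) : B
      (m (t) (g (t))) : A
    (g (m (t) (g (t)))) : B
  (m (m (m (p (r) (f) (t)) (g (t))) (g (p (r) (f) (t)))) (g (m (t) (g (t))))) : A
          (r) : B
          (f) : C
          (t) : A
        (p (r) (f) (t)) : A
      (g (p (r) (f) (t))) : B
          (t) : A
        (g (t)) : B
      (q (g (t))) : C
        (r) : B
          (f) : C
          (f) : C
          (r) : B
        (u (f) (f) (r)) : C
          (r) : B
          (f) : C
          (t) : A
        (p (r) (f) (t)) : A
      (p (r) (u (f) (f) (r)) (p (r) (f) (t))) : A
    (p (g (p (r) (f) (t))) (q (g (t))) (p (r) (u (f) (f) (r)) (p (r) (f) (t)))) : A
  (g (p (g (p (r) (f) (t))) (q (g (t))) (p (r) (u (f) (f) (r)) (p (r) (f) (t))))) : B
(m (m (m (m (p (r) (f) (t)) (g (t))) (g (p (r) (f) (t)))) (g (m (t) (g (t))))) (g (p (g (p (r) (f) (t))) (q (g (t))) (p (r) (u (f) (f) (r)) (p (r) (f) (t)))))) : A


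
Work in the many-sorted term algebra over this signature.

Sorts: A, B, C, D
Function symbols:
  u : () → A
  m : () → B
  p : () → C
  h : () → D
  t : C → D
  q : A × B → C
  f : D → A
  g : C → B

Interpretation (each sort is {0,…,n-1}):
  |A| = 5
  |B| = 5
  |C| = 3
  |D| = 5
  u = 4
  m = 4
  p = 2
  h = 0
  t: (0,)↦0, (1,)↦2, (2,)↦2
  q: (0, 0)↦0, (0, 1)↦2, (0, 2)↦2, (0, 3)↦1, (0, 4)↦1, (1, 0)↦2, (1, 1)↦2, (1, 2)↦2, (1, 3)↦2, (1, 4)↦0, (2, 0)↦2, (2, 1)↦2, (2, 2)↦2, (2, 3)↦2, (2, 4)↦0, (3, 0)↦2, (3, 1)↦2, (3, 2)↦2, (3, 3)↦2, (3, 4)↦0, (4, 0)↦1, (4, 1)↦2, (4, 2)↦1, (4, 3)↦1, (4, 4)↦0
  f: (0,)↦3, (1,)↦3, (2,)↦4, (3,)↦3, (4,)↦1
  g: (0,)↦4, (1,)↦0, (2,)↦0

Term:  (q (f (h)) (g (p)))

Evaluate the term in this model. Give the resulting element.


  h = 0
  (f (h)) = f(0,) = 3
  p = 2
  (g (p)) = g(2,) = 0
  (q (f (h)) (g (p))) = q(3, 0) = 2

value = 2


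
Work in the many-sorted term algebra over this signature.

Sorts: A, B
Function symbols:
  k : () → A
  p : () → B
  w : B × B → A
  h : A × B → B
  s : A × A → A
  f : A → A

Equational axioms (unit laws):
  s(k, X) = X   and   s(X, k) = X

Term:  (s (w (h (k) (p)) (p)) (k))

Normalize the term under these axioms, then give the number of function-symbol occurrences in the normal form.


size = 5

1. (s (w (h (k) (p)) (p)) (k))  →  (w (h (k) (p)) (p))
normal form: (w (h (k) (p)) (p))


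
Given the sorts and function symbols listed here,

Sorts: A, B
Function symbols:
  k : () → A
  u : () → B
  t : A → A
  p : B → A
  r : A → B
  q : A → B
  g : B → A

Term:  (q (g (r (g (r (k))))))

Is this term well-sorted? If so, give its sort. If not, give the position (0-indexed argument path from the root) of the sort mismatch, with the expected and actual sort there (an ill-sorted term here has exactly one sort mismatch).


          (k) : A
        (r (k)) : B
      (g (r (k))) : A
    (r (g (r (k)))) : B
  (g (r (g (r (k))))) : A
(q (g (r (g (r (k)))))) : B

well-sorted; sort = B


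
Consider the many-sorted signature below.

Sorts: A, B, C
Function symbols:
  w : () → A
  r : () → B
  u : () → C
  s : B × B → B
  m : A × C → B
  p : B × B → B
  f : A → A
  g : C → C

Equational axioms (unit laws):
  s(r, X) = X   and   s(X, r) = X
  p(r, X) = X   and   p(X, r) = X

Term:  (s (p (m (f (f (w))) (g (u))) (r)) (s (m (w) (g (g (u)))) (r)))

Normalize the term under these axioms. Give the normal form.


1. (s (p (m (f (f (w))) (g (u))) (r)) (s (m (w) (g (g (u)))) (r)))  →  (s (m (f (f (w))) (g (u))) (s (m (w) (g (g (u)))) (r)))
2. (s (m (f (f (w))) (g (u))) (s (m (w) (g (g (u)))) (r)))  →  (s (m (f (f (w))) (g (u))) (m (w) (g (g (u)))))

normal form = (s (m (f (f (w))) (g (u))) (m (w) (g (g (u)))))


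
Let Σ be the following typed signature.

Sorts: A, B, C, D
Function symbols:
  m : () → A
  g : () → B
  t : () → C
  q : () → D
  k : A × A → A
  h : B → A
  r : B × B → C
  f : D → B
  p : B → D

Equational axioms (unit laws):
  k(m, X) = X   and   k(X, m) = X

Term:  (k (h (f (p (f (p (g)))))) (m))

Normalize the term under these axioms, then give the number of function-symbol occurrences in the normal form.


size = 6

1. (k (h (f (p (f (p (g)))))) (m))  →  (h (f (p (f (p (g))))))
normal form: (h (f (p (f (p (g))))))


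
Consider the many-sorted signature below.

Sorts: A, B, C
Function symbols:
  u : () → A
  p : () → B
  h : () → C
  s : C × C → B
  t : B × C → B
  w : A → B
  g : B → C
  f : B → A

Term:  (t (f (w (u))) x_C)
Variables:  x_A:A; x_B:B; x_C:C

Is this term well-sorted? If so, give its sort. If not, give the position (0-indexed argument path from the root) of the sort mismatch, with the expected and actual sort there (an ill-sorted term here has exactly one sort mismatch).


      (u) : A
    (w (u)) : B
  (f (w (u))) : A
  x_C : C
(t (f (w (u))) x_C) : ✗ arg 0 at [0] has sort A, expected B

ill-sorted at position [0]: expected B, got A


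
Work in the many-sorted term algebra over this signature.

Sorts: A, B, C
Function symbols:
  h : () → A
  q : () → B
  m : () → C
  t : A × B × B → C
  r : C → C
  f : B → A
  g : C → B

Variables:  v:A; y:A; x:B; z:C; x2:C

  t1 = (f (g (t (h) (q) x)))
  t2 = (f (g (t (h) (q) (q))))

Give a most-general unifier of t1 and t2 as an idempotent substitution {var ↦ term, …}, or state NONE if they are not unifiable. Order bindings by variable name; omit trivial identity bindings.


{x ↦ (q)}


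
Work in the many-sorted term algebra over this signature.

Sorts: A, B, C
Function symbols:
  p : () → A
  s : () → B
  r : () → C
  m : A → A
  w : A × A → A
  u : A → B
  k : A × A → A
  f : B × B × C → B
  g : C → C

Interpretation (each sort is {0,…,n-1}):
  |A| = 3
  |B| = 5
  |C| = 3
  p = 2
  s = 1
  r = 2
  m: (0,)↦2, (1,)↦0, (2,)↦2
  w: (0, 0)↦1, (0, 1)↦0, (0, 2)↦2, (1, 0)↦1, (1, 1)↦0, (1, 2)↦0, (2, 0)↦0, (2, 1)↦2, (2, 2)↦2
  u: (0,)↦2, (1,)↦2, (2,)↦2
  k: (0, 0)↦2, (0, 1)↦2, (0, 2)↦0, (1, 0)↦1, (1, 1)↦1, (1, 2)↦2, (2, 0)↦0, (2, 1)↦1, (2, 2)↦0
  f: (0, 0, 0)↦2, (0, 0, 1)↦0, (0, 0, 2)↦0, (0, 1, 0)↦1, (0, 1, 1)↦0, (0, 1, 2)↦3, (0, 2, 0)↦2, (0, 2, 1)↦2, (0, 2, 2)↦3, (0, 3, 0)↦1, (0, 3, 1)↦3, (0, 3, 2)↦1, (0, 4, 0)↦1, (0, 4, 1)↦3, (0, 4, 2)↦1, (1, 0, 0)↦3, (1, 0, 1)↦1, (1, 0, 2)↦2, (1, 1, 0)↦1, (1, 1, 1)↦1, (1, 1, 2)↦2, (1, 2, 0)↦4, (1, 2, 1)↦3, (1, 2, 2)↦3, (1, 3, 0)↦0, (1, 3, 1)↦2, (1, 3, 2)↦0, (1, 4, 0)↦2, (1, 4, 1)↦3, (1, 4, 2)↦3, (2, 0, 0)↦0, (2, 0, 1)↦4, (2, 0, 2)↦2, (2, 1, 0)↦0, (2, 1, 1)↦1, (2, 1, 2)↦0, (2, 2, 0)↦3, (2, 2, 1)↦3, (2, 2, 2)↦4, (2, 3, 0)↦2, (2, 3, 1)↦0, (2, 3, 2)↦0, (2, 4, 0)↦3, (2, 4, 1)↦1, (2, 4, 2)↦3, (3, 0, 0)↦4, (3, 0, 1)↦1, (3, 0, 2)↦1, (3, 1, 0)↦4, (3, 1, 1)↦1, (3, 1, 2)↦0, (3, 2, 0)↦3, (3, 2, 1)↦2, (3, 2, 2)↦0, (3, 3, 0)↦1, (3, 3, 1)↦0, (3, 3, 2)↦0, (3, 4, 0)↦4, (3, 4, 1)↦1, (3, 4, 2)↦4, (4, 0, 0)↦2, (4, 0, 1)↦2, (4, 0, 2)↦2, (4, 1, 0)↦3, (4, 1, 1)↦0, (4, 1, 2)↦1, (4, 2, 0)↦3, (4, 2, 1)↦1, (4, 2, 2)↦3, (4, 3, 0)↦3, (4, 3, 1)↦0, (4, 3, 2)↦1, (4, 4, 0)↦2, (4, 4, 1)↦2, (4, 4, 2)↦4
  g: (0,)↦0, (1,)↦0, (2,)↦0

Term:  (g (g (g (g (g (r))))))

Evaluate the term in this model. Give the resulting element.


value = 0

  r = 2
  (g (r)) = g(2,) = 0
  (g (g (r))) = g(0,) = 0
  (g (g (g (r)))) = g(0,) = 0
  (g (g (g (g (r))))) = g(0,) = 0
  (g (g (g (g (g (r)))))) = g(0,) = 0


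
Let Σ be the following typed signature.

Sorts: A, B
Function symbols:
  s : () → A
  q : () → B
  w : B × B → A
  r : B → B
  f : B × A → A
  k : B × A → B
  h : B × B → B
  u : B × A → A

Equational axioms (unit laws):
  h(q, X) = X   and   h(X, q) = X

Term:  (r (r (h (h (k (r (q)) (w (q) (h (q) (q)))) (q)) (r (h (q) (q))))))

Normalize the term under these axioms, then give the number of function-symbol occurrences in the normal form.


size = 11

1. (r (r (h (h (k (r (q)) (w (q) (h (q) (q)))) (q)) (r (h (q) (q))))))  →  (r (r (h (k (r (q)) (w (q) (h (q) (q)))) (r (h (q) (q))))))
2. (r (r (h (k (r (q)) (w (q) (h (q) (q)))) (r (h (q) (q))))))  →  (r (r (h (k (r (q)) (w (q) (q))) (r (h (q) (q))))))
3. (r (r (h (k (r (q)) (w (q) (q))) (r (h (q) (q))))))  →  (r (r (h (k (r (q)) (w (q) (q))) (r (q)))))
normal form: (r (r (h (k (r (q)) (w (q) (q))) (r (q)))))


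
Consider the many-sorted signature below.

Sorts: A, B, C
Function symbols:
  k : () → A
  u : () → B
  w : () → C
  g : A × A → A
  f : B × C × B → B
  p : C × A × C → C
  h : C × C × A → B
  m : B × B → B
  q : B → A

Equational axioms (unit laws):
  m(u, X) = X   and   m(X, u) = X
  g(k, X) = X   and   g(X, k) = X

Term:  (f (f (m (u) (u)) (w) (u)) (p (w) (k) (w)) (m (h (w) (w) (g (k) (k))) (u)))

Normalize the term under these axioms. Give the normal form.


1. (f (f (m (u) (u)) (w) (u)) (p (w) (k) (w)) (m (h (w) (w) (g (k) (k))) (u)))  →  (f (f (u) (w) (u)) (p (w) (k) (w)) (m (h (w) (w) (g (k) (k))) (u)))
2. (f (f (u) (w) (u)) (p (w) (k) (w)) (m (h (w) (w) (g (k) (k))) (u)))  →  (f (f (u) (w) (u)) (p (w) (k) (w)) (h (w) (w) (g (k) (k))))
3. (f (f (u) (w) (u)) (p (w) (k) (w)) (h (w) (w) (g (k) (k))))  →  (f (f (u) (w) (u)) (p (w) (k) (w)) (h (w) (w) (k)))

normal form = (f (f (u) (w) (u)) (p (w) (k) (w)) (h (w) (w) (k)))


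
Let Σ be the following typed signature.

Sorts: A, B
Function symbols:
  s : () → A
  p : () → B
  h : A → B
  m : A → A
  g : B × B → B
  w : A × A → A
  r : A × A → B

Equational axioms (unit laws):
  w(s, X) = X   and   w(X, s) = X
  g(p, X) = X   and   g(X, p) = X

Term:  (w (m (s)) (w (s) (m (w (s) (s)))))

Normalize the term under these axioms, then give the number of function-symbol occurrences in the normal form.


1. (w (m (s)) (w (s) (m (w (s) (s)))))  →  (w (m (s)) (m (w (s) (s))))
2. (w (m (s)) (m (w (s) (s))))  →  (w (m (s)) (m (s)))
normal form: (w (m (s)) (m (s)))

size = 5


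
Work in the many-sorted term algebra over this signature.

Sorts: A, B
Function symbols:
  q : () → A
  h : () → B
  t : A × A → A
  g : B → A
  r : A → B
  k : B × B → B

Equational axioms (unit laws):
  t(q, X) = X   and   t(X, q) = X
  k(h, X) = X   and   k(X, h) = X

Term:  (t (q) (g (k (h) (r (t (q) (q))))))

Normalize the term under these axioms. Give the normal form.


1. (t (q) (g (k (h) (r (t (q) (q))))))  →  (g (k (h) (r (t (q) (q)))))
2. (g (k (h) (r (t (q) (q)))))  →  (g (r (t (q) (q))))
3. (g (r (t (q) (q))))  →  (g (r (q)))

normal form = (g (r (q)))


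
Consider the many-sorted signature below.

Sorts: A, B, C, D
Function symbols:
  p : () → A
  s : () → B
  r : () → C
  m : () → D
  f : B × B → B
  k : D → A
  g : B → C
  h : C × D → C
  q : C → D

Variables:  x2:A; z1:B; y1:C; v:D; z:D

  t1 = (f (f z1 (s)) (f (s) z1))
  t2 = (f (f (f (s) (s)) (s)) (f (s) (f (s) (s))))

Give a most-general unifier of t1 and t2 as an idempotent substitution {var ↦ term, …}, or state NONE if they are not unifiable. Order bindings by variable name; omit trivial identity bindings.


{z1 ↦ (f (s) (s))}


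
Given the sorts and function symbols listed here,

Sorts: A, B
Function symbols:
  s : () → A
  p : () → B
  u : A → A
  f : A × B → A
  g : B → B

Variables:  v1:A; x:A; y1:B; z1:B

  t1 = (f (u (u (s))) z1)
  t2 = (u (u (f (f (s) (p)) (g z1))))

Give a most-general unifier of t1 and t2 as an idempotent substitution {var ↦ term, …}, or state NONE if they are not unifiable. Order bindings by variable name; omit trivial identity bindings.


NONE (not unifiable)

head clash or occurs-check failure — not unifiable


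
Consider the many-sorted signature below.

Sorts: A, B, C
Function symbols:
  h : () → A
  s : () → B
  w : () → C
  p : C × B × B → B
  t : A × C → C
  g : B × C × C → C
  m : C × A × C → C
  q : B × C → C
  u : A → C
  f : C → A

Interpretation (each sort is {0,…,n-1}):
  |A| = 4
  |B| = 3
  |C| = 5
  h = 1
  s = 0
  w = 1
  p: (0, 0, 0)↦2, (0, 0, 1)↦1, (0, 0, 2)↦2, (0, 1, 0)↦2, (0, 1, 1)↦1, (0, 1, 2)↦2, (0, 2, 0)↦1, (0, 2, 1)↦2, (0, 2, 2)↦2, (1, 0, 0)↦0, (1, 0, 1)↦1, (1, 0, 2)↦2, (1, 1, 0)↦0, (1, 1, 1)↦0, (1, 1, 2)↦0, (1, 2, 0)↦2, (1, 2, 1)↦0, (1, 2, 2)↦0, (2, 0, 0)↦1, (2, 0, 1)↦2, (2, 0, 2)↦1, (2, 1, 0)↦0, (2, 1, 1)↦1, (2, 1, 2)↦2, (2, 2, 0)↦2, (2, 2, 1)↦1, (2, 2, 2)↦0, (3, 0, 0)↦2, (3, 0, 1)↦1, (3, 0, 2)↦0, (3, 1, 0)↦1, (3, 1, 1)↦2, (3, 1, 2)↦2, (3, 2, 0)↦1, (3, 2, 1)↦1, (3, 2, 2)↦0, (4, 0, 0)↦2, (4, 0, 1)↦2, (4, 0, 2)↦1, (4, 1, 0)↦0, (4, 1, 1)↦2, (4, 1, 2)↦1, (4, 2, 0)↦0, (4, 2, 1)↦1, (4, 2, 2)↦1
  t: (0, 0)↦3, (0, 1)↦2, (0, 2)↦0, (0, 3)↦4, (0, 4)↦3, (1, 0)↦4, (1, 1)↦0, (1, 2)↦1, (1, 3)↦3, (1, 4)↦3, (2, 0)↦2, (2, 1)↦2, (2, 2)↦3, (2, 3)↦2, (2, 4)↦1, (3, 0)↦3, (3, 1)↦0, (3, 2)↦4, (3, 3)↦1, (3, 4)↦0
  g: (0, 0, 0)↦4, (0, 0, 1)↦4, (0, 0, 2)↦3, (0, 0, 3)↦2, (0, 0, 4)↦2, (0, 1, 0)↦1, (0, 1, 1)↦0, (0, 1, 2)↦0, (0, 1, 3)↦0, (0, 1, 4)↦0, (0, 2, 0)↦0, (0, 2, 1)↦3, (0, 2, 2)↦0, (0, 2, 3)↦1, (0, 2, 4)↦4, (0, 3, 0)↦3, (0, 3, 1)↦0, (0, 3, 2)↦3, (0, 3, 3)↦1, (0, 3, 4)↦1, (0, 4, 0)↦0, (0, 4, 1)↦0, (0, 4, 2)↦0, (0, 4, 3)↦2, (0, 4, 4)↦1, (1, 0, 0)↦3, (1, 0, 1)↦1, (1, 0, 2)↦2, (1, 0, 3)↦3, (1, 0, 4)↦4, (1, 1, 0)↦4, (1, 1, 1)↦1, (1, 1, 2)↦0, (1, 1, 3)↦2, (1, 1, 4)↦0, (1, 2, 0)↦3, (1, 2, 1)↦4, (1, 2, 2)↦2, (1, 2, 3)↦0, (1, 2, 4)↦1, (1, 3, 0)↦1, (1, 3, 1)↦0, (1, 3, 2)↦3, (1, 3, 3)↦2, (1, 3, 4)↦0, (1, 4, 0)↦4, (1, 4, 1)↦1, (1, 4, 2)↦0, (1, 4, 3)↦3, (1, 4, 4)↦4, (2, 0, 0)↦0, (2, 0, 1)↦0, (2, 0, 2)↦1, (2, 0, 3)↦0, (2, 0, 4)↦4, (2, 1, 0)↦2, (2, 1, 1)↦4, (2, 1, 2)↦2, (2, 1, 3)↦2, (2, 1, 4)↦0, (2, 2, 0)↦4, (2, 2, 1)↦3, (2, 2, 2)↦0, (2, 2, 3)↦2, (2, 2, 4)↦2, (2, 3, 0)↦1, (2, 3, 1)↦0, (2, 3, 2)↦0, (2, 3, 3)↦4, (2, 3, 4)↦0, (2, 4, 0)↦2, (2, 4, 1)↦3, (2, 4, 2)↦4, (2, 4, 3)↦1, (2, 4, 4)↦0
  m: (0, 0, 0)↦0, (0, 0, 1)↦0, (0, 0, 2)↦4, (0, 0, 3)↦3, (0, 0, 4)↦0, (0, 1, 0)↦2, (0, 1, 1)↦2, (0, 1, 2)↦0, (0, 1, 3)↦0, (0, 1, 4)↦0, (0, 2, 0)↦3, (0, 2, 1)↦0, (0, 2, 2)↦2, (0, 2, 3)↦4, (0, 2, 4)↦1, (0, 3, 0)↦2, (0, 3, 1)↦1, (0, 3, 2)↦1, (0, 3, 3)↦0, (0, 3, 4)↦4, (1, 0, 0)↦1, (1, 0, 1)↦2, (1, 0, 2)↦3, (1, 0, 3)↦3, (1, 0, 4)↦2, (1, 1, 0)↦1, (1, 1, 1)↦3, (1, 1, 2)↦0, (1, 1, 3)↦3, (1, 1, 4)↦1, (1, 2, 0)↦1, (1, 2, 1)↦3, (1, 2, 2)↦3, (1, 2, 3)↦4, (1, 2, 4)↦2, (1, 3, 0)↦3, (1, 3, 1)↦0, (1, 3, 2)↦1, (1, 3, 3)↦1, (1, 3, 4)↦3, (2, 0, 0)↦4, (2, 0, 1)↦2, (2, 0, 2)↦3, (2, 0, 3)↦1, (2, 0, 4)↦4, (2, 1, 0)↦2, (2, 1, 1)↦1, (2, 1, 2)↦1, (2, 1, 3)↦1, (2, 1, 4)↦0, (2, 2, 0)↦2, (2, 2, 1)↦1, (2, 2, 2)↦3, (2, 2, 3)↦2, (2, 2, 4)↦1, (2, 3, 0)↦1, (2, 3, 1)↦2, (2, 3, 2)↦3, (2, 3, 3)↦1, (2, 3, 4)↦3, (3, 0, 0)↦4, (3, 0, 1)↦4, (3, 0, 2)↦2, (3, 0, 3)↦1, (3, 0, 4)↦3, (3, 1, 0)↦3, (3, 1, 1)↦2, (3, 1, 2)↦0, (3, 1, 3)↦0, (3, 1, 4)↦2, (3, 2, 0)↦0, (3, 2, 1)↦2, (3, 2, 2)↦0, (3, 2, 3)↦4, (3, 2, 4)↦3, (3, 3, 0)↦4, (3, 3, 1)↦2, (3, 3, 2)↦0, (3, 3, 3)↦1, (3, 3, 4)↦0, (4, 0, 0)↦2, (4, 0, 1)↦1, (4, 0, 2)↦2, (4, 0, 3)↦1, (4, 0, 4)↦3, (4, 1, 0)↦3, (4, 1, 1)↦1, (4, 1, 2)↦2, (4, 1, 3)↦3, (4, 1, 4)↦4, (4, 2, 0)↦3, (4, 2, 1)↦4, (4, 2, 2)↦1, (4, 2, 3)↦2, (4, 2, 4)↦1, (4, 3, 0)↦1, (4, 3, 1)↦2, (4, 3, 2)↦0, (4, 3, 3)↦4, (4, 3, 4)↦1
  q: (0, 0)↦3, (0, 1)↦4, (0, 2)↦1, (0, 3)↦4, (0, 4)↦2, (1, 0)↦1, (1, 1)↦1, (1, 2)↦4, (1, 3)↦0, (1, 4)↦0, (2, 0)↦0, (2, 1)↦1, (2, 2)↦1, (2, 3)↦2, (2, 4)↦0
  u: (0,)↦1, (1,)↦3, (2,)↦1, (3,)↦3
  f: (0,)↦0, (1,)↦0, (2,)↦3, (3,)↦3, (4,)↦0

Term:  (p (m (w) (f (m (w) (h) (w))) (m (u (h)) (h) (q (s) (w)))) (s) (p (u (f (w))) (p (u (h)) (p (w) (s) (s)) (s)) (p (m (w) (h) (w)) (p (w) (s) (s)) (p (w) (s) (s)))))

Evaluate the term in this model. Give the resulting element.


  w = 1
  w = 1
  h = 1
  w = 1
  (m (w) (h) (w)) = m(1, 1, 1) = 3
  (f (m (w) (h) (w))) = f(3,) = 3
  h = 1
  (u (h)) = u(1,) = 3
  h = 1
  s = 0
  w = 1
  (q (s) (w)) = q(0, 1) = 4
  (m (u (h)) (h) (q (s) (w))) = m(3, 1, 4) = 2
  (m (w) (f (m (w) (h) (w))) (m (u (h)) (h) (q (s) (w)))) = m(1, 3, 2) = 1
  s = 0
  w = 1
  (f (w)) = f(1,) = 0
  (u (f (w))) = u(0,) = 1
  h = 1
  (u (h)) = u(1,) = 3
  w = 1
  s = 0
  s = 0
  (p (w) (s) (s)) = p(1, 0, 0) = 0
  s = 0
  (p (u (h)) (p (w) (s) (s)) (s)) = p(3, 0, 0) = 2
  w = 1
  h = 1
  w = 1
  (m (w) (h) (w)) = m(1, 1, 1) = 3
  w = 1
  s = 0
  s = 0
  (p (w) (s) (s)) = p(1, 0, 0) = 0
  w = 1
  s = 0
  s = 0
  (p (w) (s) (s)) = p(1, 0, 0) = 0
  (p (m (w) (h) (w)) (p (w) (s) (s)) (p (w) (s) (s))) = p(3, 0, 0) = 2
  (p (u (f (w))) (p (u (h)) (p (w) (s) (s)) (s)) (p (m (w) (h) (w)) (p (w) (s) (s)) (p (w) (s) (s)))) = p(1, 2, 2) = 0
  (p (m (w) (f (m (w) (h) (w))) (m (u (h)) (h) (q (s) (w)))) (s) (p (u (f (w))) (p (u (h)) (p (w) (s) (s)) (s)) (p (m (w) (h) (w)) (p (w) (s) (s)) (p (w) (s) (s))))) = p(1, 0, 0) = 0

value = 0
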